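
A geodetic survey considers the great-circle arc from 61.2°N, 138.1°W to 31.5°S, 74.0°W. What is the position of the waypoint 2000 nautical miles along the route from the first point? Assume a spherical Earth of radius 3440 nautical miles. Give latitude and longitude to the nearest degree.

≈ 35°N, 106°W

From cos δ = sin φ₁ sin φ₂ + cos φ₁ cos φ₂ cos Δλ, the central angle is δ ≈ 1.853 rad (106.2°). The total great-circle distance is δ·R ≈ 1.853 × 3440 ≈ 6374 nmi, so the target fraction is f = 2000/6374 ≈ 0.314.
Interpolate at f ≈ 0.314 with slerp weights a = sin((1−f)δ)/sin δ ≈ 0.995, b = sin(fδ)/sin δ ≈ 0.572.
p = a·p₁ + b·p₂ ≈ (-0.222, -0.789, 0.573); φ = arcsin(p_z) ≈ 34.97°, λ = atan2(p_y, p_x) ≈ -105.74°.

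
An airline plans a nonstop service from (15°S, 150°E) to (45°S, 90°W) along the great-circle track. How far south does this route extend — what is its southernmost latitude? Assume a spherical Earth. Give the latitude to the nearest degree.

≈ 53°S

The great circle lies in the plane with unit normal n̂ = (p₁ × p₂)/|p₁ × p₂|.
Here n̂_z ≈ +0.599; the vertex latitude is φ_max = arccos|n̂_z| ≈ 53.2°.
Check via Clairaut: cos φ_max = |cos φ₁| · sin C = cos(15.0°)·sin(141.7°) ≈ 0.599, again giving ≈ 53.2°.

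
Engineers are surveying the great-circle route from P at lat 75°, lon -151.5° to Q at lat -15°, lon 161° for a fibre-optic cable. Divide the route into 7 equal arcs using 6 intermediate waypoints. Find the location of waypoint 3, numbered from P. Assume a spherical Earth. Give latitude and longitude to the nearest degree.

From cos δ = sin φ₁ sin φ₂ + cos φ₁ cos φ₂ cos Δλ, the central angle is δ ≈ 1.652 rad (94.7°).
Interpolate at f = 3/7 with slerp weights a = sin((1−f)δ)/sin δ ≈ 0.813, b = sin(fδ)/sin δ ≈ 0.652.
p = a·p₁ + b·p₂ ≈ (-0.781, 0.105, 0.616); φ = arcsin(p_z) ≈ 38.03°, λ = atan2(p_y, p_x) ≈ 172.35°.

≈ lat 38°, lon 172°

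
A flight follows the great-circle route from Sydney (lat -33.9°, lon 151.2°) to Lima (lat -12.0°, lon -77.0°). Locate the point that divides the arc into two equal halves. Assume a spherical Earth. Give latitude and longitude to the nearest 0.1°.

Write both endpoints as unit vectors p₁, p₂ with components (cos φ cos λ, cos φ sin λ, sin φ).
The central angle between the endpoints is δ = arccos(p₁·p₂) ≈ 2.010 rad (115.2°).
Interpolate at f = 1/2 with slerp weights a = sin((1−f)δ)/sin δ ≈ 0.933, b = sin(fδ)/sin δ ≈ 0.933.
p = a·p₁ + b·p₂ ≈ (-0.473, -0.516, -0.714); φ = arcsin(p_z) ≈ -45.57°, λ = atan2(p_y, p_x) ≈ -132.52°.

≈ lat -45.6°, lon -132.5°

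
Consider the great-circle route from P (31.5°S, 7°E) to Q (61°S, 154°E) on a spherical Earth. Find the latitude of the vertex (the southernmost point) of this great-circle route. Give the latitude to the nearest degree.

≈ 77°S

The great circle lies in the plane with unit normal n̂ = (p₁ × p₂)/|p₁ × p₂|.
Here n̂_z ≈ +0.227; the vertex latitude is φ_max = arccos|n̂_z| ≈ 76.9°.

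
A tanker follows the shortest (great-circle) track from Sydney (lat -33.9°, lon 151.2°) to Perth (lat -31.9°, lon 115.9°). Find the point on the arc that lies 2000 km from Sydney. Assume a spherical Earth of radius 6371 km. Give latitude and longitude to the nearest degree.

≈ lat -34°, lon 129°

The haversine formula gives a central angle δ ≈ 0.516 rad (29.6°) between the endpoints. The total great-circle distance is δ·R ≈ 0.516 × 6371 ≈ 3287 km, so the target fraction is f = 2000/3287 ≈ 0.608.
Interpolate at f ≈ 0.608 with slerp weights a = sin((1−f)δ)/sin δ ≈ 0.407, b = sin(fδ)/sin δ ≈ 0.626.
p = a·p₁ + b·p₂ ≈ (-0.528, 0.641, -0.558); φ = arcsin(p_z) ≈ -33.89°, λ = atan2(p_y, p_x) ≈ 129.49°.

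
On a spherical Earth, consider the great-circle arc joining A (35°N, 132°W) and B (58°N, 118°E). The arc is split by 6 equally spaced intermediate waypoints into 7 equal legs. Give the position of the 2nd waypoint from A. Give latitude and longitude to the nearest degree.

Write both endpoints as unit vectors p₁, p₂ with components (cos φ cos λ, cos φ sin λ, sin φ).
The central angle between the endpoints is δ = arccos(p₁·p₂) ≈ 1.226 rad (70.2°).
Interpolate at f = 2/7 with slerp weights a = sin((1−f)δ)/sin δ ≈ 0.816, b = sin(fδ)/sin δ ≈ 0.365.
p = a·p₁ + b·p₂ ≈ (-0.538, -0.326, 0.777); φ = arcsin(p_z) ≈ 51.01°, λ = atan2(p_y, p_x) ≈ -148.77°.

≈ (51°N, 149°W)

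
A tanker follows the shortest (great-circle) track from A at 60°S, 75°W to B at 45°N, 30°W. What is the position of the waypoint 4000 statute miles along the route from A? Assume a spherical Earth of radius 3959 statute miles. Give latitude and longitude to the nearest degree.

Write both endpoints as unit vectors p₁, p₂ with components (cos φ cos λ, cos φ sin λ, sin φ).
The central angle between the endpoints is δ = arccos(p₁·p₂) ≈ 1.942 rad (111.2°). The total great-circle distance is δ·R ≈ 1.942 × 3959 ≈ 7687 mi, so the target fraction is f = 4000/7687 ≈ 0.520.
Interpolate at f ≈ 0.520 with slerp weights a = sin((1−f)δ)/sin δ ≈ 0.861, b = sin(fδ)/sin δ ≈ 0.909.
p = a·p₁ + b·p₂ ≈ (0.668, -0.737, -0.103); φ = arcsin(p_z) ≈ -5.91°, λ = atan2(p_y, p_x) ≈ -47.82°.

≈ 6°S, 48°W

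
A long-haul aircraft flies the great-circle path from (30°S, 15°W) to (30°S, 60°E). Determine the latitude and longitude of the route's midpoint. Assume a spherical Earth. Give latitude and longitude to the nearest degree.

Write both endpoints as unit vectors p₁, p₂ with components (cos φ cos λ, cos φ sin λ, sin φ).
The central angle between the endpoints is δ = arccos(p₁·p₂) ≈ 1.111 rad (63.6°).
Interpolate at f = 1/2 with slerp weights a = sin((1−f)δ)/sin δ ≈ 0.588, b = sin(fδ)/sin δ ≈ 0.588.
p = a·p₁ + b·p₂ ≈ (0.747, 0.309, -0.588); φ = arcsin(p_z) ≈ -36.04°, λ = atan2(p_y, p_x) ≈ 22.50°.

≈ (36°S, 22°E)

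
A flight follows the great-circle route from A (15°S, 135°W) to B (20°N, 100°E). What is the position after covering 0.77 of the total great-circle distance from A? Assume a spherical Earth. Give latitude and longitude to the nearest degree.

Convert each endpoint to a unit vector on the sphere (x = cos φ cos λ, y = cos φ sin λ, z = sin φ).
The central angle between the endpoints is δ = arccos(p₁·p₂) ≈ 2.226 rad (127.5°).
Interpolate at f = 0.77 with slerp weights a = sin((1−f)δ)/sin δ ≈ 0.618, b = sin(fδ)/sin δ ≈ 1.248.
p = a·p₁ + b·p₂ ≈ (-0.626, 0.733, 0.267); φ = arcsin(p_z) ≈ 15.49°, λ = atan2(p_y, p_x) ≈ 130.47°.

≈ (15°N, 130°E)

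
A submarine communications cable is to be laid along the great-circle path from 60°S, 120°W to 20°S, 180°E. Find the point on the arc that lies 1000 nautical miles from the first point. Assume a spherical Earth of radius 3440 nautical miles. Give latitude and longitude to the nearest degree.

≈ 52°S, 147°W

Write both endpoints as unit vectors p₁, p₂ with components (cos φ cos λ, cos φ sin λ, sin φ).
The central angle between the endpoints is δ = arccos(p₁·p₂) ≈ 1.011 rad (57.9°). The total great-circle distance is δ·R ≈ 1.011 × 3440 ≈ 3477 nmi, so the target fraction is f = 1000/3477 ≈ 0.288.
Interpolate at f ≈ 0.288 with slerp weights a = sin((1−f)δ)/sin δ ≈ 0.778, b = sin(fδ)/sin δ ≈ 0.338.
p = a·p₁ + b·p₂ ≈ (-0.512, -0.337, -0.790); φ = arcsin(p_z) ≈ -52.17°, λ = atan2(p_y, p_x) ≈ -146.67°.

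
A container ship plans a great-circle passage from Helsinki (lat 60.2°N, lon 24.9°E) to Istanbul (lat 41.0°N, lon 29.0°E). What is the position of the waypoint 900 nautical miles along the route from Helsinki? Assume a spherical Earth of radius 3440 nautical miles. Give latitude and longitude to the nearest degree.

Write both endpoints as unit vectors p₁, p₂ with components (cos φ cos λ, cos φ sin λ, sin φ).
The central angle between the endpoints is δ = arccos(p₁·p₂) ≈ 0.338 rad (19.4°). The total great-circle distance is δ·R ≈ 0.338 × 3440 ≈ 1163 nmi, so the target fraction is f = 900/1163 ≈ 0.774.
Interpolate at f ≈ 0.774 with slerp weights a = sin((1−f)δ)/sin δ ≈ 0.230, b = sin(fδ)/sin δ ≈ 0.780.
p = a·p₁ + b·p₂ ≈ (0.619, 0.334, 0.711); φ = arcsin(p_z) ≈ 45.35°, λ = atan2(p_y, p_x) ≈ 28.33°.

≈ lat 45°N, lon 28°E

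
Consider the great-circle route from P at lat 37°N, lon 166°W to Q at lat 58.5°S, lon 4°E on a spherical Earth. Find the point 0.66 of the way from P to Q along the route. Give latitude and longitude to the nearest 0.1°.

≈ lat 63.9°S, lon 134.4°W

The haversine formula gives a central angle δ ≈ 2.749 rad (157.5°) between the endpoints.
Interpolate at f = 0.66 with slerp weights a = sin((1−f)δ)/sin δ ≈ 2.105, b = sin(fδ)/sin δ ≈ 2.539.
p = a·p₁ + b·p₂ ≈ (-0.308, -0.314, -0.898); φ = arcsin(p_z) ≈ -63.92°, λ = atan2(p_y, p_x) ≈ -134.40°.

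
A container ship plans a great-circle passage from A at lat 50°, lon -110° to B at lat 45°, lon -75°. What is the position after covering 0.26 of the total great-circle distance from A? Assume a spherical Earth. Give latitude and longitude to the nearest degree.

≈ lat 50°, lon -100°

Write both endpoints as unit vectors p₁, p₂ with components (cos φ cos λ, cos φ sin λ, sin φ).
The central angle between the endpoints is δ = arccos(p₁·p₂) ≈ 0.418 rad (23.9°).
Interpolate at f = 0.26 with slerp weights a = sin((1−f)δ)/sin δ ≈ 0.750, b = sin(fδ)/sin δ ≈ 0.267.
p = a·p₁ + b·p₂ ≈ (-0.116, -0.635, 0.763); φ = arcsin(p_z) ≈ 49.76°, λ = atan2(p_y, p_x) ≈ -100.34°.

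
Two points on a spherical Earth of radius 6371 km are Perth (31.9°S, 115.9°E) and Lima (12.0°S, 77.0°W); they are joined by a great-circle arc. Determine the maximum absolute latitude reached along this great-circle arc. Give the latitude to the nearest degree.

The great circle lies in the plane with unit normal n̂ = (p₁ × p₂)/|p₁ × p₂|.
Here n̂_z ≈ +0.259; the vertex latitude is φ_max = arccos|n̂_z| ≈ 75.0°.
Check via Clairaut: cos φ_max = |cos φ₁| · sin C = cos(31.9°)·sin(162.2°) ≈ 0.259, again giving ≈ 75.0°.

≈ 75°S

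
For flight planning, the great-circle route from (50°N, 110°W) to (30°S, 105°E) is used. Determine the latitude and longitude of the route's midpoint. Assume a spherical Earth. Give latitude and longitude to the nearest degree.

≈ (28°N, 152°E)

Convert each endpoint to a unit vector on the sphere (x = cos φ cos λ, y = cos φ sin λ, z = sin φ).
The central angle between the endpoints is δ = arccos(p₁·p₂) ≈ 2.566 rad (147.0°).
Interpolate at f = 1/2 with slerp weights a = sin((1−f)δ)/sin δ ≈ 1.762, b = sin(fδ)/sin δ ≈ 1.762.
p = a·p₁ + b·p₂ ≈ (-0.782, 0.410, 0.469); φ = arcsin(p_z) ≈ 27.96°, λ = atan2(p_y, p_x) ≈ 152.36°.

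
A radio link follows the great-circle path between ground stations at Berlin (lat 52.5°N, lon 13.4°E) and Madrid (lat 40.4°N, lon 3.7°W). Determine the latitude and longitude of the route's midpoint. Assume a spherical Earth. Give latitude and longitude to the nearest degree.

≈ lat 47°N, lon 4°E

From cos δ = sin φ₁ sin φ₂ + cos φ₁ cos φ₂ cos Δλ, the central angle is δ ≈ 0.293 rad (16.8°).
Interpolate at f = 1/2 with slerp weights a = sin((1−f)δ)/sin δ ≈ 0.505, b = sin(fδ)/sin δ ≈ 0.505.
p = a·p₁ + b·p₂ ≈ (0.683, 0.046, 0.729); φ = arcsin(p_z) ≈ 46.77°, λ = atan2(p_y, p_x) ≈ 3.89°.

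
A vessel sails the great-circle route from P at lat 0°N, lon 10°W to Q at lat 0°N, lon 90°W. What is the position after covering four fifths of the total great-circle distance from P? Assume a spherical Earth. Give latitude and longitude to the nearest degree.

Write both endpoints as unit vectors p₁, p₂ with components (cos φ cos λ, cos φ sin λ, sin φ).
The central angle between the endpoints is δ = arccos(p₁·p₂) ≈ 1.396 rad (80.0°).
Interpolate at f = 4/5 with slerp weights a = sin((1−f)δ)/sin δ ≈ 0.280, b = sin(fδ)/sin δ ≈ 0.913.
p = a·p₁ + b·p₂ ≈ (0.276, -0.961, 0.000); φ = arcsin(p_z) ≈ 0.00°, λ = atan2(p_y, p_x) ≈ -74.00°.

≈ lat 0°N, lon 74°W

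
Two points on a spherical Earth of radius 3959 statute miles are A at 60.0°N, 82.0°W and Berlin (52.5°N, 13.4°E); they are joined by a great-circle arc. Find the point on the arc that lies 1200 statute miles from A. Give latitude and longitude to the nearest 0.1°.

From cos δ = sin φ₁ sin φ₂ + cos φ₁ cos φ₂ cos Δλ, the central angle is δ ≈ 0.852 rad (48.8°). The total great-circle distance is δ·R ≈ 0.852 × 3959 ≈ 3373 mi, so the target fraction is f = 1200/3373 ≈ 0.356.
Interpolate at f ≈ 0.356 with slerp weights a = sin((1−f)δ)/sin δ ≈ 0.693, b = sin(fδ)/sin δ ≈ 0.397.
p = a·p₁ + b·p₂ ≈ (0.283, -0.287, 0.915); φ = arcsin(p_z) ≈ 66.21°, λ = atan2(p_y, p_x) ≈ -45.43°.

≈ 66.2°N, 45.4°W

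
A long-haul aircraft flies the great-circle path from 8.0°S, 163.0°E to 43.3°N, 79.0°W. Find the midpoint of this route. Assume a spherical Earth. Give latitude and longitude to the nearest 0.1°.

Convert each endpoint to a unit vector on the sphere (x = cos φ cos λ, y = cos φ sin λ, z = sin φ).
The central angle between the endpoints is δ = arccos(p₁·p₂) ≈ 2.019 rad (115.7°).
Interpolate at f = 1/2 with slerp weights a = sin((1−f)δ)/sin δ ≈ 0.940, b = sin(fδ)/sin δ ≈ 0.940.
p = a·p₁ + b·p₂ ≈ (-0.759, -0.399, 0.514); φ = arcsin(p_z) ≈ 30.91°, λ = atan2(p_y, p_x) ≈ -152.27°.

≈ 30.9°N, 152.3°W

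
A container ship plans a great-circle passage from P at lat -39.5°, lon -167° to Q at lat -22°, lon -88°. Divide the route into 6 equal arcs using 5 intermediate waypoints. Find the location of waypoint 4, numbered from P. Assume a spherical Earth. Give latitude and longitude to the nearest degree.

Write both endpoints as unit vectors p₁, p₂ with components (cos φ cos λ, cos φ sin λ, sin φ).
The central angle between the endpoints is δ = arccos(p₁·p₂) ≈ 1.187 rad (68.0°).
Interpolate at f = 4/6 with slerp weights a = sin((1−f)δ)/sin δ ≈ 0.416, b = sin(fδ)/sin δ ≈ 0.767.
p = a·p₁ + b·p₂ ≈ (-0.288, -0.783, -0.552); φ = arcsin(p_z) ≈ -33.48°, λ = atan2(p_y, p_x) ≈ -110.17°.

≈ lat -33°, lon -110°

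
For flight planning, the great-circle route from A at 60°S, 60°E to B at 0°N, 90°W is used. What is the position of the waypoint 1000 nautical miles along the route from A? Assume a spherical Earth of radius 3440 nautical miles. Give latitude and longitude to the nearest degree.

≈ 72°S, 30°E

Write both endpoints as unit vectors p₁, p₂ with components (cos φ cos λ, cos φ sin λ, sin φ).
The central angle between the endpoints is δ = arccos(p₁·p₂) ≈ 2.019 rad (115.7°). The total great-circle distance is δ·R ≈ 2.019 × 3440 ≈ 6944 nmi, so the target fraction is f = 1000/6944 ≈ 0.144.
Interpolate at f ≈ 0.144 with slerp weights a = sin((1−f)δ)/sin δ ≈ 1.096, b = sin(fδ)/sin δ ≈ 0.318.
p = a·p₁ + b·p₂ ≈ (0.274, 0.156, -0.949); φ = arcsin(p_z) ≈ -71.61°, λ = atan2(p_y, p_x) ≈ 29.74°.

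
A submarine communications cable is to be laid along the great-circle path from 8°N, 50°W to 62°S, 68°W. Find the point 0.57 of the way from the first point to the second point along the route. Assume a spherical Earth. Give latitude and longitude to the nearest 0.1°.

Convert each endpoint to a unit vector on the sphere (x = cos φ cos λ, y = cos φ sin λ, z = sin φ).
The central angle between the endpoints is δ = arccos(p₁·p₂) ≈ 1.246 rad (71.4°).
Interpolate at f = 0.57 with slerp weights a = sin((1−f)δ)/sin δ ≈ 0.539, b = sin(fδ)/sin δ ≈ 0.688.
p = a·p₁ + b·p₂ ≈ (0.464, -0.708, -0.532); φ = arcsin(p_z) ≈ -32.17°, λ = atan2(p_y, p_x) ≈ -56.77°.

≈ 32.2°S, 56.8°W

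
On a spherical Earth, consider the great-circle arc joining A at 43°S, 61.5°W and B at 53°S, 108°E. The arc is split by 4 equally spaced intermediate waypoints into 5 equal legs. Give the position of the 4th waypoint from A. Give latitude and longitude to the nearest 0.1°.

From cos δ = sin φ₁ sin φ₂ + cos φ₁ cos φ₂ cos Δλ, the central angle is δ ≈ 1.459 rad (83.6°).
Interpolate at f = 4/5 with slerp weights a = sin((1−f)δ)/sin δ ≈ 0.289, b = sin(fδ)/sin δ ≈ 0.925.
p = a·p₁ + b·p₂ ≈ (-0.071, 0.344, -0.936); φ = arcsin(p_z) ≈ -69.46°, λ = atan2(p_y, p_x) ≈ 101.69°.

≈ 69.5°S, 101.7°E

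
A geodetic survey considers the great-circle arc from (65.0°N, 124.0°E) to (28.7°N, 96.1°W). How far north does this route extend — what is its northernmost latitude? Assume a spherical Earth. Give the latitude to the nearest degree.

≈ 76°N

The great circle lies in the plane with unit normal n̂ = (p₁ × p₂)/|p₁ × p₂|.
Here n̂_z ≈ +0.242; the vertex latitude is φ_max = arccos|n̂_z| ≈ 76.0°.
Check via Clairaut: cos φ_max = |cos φ₁| · sin C = cos(65.0°)·sin(34.9°) ≈ 0.242, again giving ≈ 76.0°.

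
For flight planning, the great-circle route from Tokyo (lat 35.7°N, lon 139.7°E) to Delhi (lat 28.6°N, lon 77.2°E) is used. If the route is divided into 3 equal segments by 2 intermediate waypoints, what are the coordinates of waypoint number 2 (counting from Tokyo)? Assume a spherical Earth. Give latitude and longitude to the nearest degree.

≈ lat 35°N, lon 97°E

Write both endpoints as unit vectors p₁, p₂ with components (cos φ cos λ, cos φ sin λ, sin φ).
The central angle between the endpoints is δ = arccos(p₁·p₂) ≈ 0.917 rad (52.5°).
Interpolate at f = 2/3 with slerp weights a = sin((1−f)δ)/sin δ ≈ 0.379, b = sin(fδ)/sin δ ≈ 0.723.
p = a·p₁ + b·p₂ ≈ (-0.094, 0.818, 0.567); φ = arcsin(p_z) ≈ 34.56°, λ = atan2(p_y, p_x) ≈ 96.56°.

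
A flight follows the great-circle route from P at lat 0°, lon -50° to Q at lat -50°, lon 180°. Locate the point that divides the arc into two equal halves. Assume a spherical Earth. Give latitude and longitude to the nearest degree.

Convert each endpoint to a unit vector on the sphere (x = cos φ cos λ, y = cos φ sin λ, z = sin φ).
The central angle between the endpoints is δ = arccos(p₁·p₂) ≈ 1.997 rad (114.4°).
Interpolate at f = 1/2 with slerp weights a = sin((1−f)δ)/sin δ ≈ 0.923, b = sin(fδ)/sin δ ≈ 0.923.
p = a·p₁ + b·p₂ ≈ (0.000, -0.707, -0.707); φ = arcsin(p_z) ≈ -45.00°, λ = atan2(p_y, p_x) ≈ -90.00°.

≈ lat -45°, lon -90°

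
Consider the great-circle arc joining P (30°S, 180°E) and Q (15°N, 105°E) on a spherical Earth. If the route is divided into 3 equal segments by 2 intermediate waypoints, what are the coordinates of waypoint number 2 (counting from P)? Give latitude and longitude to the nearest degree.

≈ (1°S, 128°E)

From cos δ = sin φ₁ sin φ₂ + cos φ₁ cos φ₂ cos Δλ, the central angle is δ ≈ 1.484 rad (85.0°).
Interpolate at f = 2/3 with slerp weights a = sin((1−f)δ)/sin δ ≈ 0.476, b = sin(fδ)/sin δ ≈ 0.839.
p = a·p₁ + b·p₂ ≈ (-0.622, 0.783, -0.021); φ = arcsin(p_z) ≈ -1.21°, λ = atan2(p_y, p_x) ≈ 128.49°.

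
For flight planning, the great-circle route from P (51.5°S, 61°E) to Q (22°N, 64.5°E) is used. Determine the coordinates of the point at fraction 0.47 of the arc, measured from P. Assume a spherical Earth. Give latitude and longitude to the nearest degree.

The haversine formula gives a central angle δ ≈ 1.284 rad (73.6°) between the endpoints.
Interpolate at f = 0.47 with slerp weights a = sin((1−f)δ)/sin δ ≈ 0.656, b = sin(fδ)/sin δ ≈ 0.592.
p = a·p₁ + b·p₂ ≈ (0.434, 0.852, -0.292); φ = arcsin(p_z) ≈ -16.96°, λ = atan2(p_y, p_x) ≈ 63.01°.

≈ (17°S, 63°E)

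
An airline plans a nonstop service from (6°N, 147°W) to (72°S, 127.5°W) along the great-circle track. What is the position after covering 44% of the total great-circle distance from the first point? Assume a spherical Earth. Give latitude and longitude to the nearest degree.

From cos δ = sin φ₁ sin φ₂ + cos φ₁ cos φ₂ cos Δλ, the central angle is δ ≈ 1.379 rad (79.0°).
Interpolate at f = 0.44 with slerp weights a = sin((1−f)δ)/sin δ ≈ 0.711, b = sin(fδ)/sin δ ≈ 0.581.
p = a·p₁ + b·p₂ ≈ (-0.702, -0.527, -0.478); φ = arcsin(p_z) ≈ -28.57°, λ = atan2(p_y, p_x) ≈ -143.09°.

≈ (29°S, 143°W)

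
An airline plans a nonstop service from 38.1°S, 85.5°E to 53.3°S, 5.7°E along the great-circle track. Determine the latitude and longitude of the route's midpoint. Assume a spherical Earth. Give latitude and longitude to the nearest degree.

≈ 53°S, 52°E

Write both endpoints as unit vectors p₁, p₂ with components (cos φ cos λ, cos φ sin λ, sin φ).
The central angle between the endpoints is δ = arccos(p₁·p₂) ≈ 0.955 rad (54.7°).
Interpolate at f = 1/2 with slerp weights a = sin((1−f)δ)/sin δ ≈ 0.563, b = sin(fδ)/sin δ ≈ 0.563.
p = a·p₁ + b·p₂ ≈ (0.369, 0.475, -0.799); φ = arcsin(p_z) ≈ -53.00°, λ = atan2(p_y, p_x) ≈ 52.12°.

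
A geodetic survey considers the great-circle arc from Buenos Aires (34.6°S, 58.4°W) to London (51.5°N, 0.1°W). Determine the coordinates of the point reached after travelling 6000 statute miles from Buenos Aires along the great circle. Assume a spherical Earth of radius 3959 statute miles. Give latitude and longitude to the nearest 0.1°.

≈ 41.4°N, 12.7°W

From cos δ = sin φ₁ sin φ₂ + cos φ₁ cos φ₂ cos Δλ, the central angle is δ ≈ 1.747 rad (100.1°). The total great-circle distance is δ·R ≈ 1.747 × 3959 ≈ 6916 mi, so the target fraction is f = 6000/6916 ≈ 0.868.
Interpolate at f ≈ 0.868 with slerp weights a = sin((1−f)δ)/sin δ ≈ 0.233, b = sin(fδ)/sin δ ≈ 1.014.
p = a·p₁ + b·p₂ ≈ (0.732, -0.164, 0.661); φ = arcsin(p_z) ≈ 41.41°, λ = atan2(p_y, p_x) ≈ -12.66°.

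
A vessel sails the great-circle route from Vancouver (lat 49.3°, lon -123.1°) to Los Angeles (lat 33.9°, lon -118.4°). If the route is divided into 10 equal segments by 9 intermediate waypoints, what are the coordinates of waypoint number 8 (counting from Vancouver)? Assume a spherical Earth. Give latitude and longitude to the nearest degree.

Write both endpoints as unit vectors p₁, p₂ with components (cos φ cos λ, cos φ sin λ, sin φ).
The central angle between the endpoints is δ = arccos(p₁·p₂) ≈ 0.276 rad (15.8°).
Interpolate at f = 8/10 with slerp weights a = sin((1−f)δ)/sin δ ≈ 0.202, b = sin(fδ)/sin δ ≈ 0.804.
p = a·p₁ + b·p₂ ≈ (-0.389, -0.697, 0.602); φ = arcsin(p_z) ≈ 36.99°, λ = atan2(p_y, p_x) ≈ -119.18°.

≈ lat 37°, lon -119°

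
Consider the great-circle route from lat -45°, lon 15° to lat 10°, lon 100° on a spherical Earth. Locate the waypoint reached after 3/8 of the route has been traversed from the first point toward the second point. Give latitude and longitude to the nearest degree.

≈ lat -30°, lon 56°

Convert each endpoint to a unit vector on the sphere (x = cos φ cos λ, y = cos φ sin λ, z = sin φ).
The central angle between the endpoints is δ = arccos(p₁·p₂) ≈ 1.633 rad (93.6°).
Interpolate at f = 3/8 with slerp weights a = sin((1−f)δ)/sin δ ≈ 0.854, b = sin(fδ)/sin δ ≈ 0.576.
p = a·p₁ + b·p₂ ≈ (0.485, 0.715, -0.504); φ = arcsin(p_z) ≈ -30.26°, λ = atan2(p_y, p_x) ≈ 55.85°.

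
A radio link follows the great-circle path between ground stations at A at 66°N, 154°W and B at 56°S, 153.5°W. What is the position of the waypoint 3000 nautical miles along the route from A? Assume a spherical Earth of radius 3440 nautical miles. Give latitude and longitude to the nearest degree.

Convert each endpoint to a unit vector on the sphere (x = cos φ cos λ, y = cos φ sin λ, z = sin φ).
The central angle between the endpoints is δ = arccos(p₁·p₂) ≈ 2.129 rad (122.0°). The total great-circle distance is δ·R ≈ 2.129 × 3440 ≈ 7325 nmi, so the target fraction is f = 3000/7325 ≈ 0.410.
Interpolate at f ≈ 0.410 with slerp weights a = sin((1−f)δ)/sin δ ≈ 1.122, b = sin(fδ)/sin δ ≈ 0.903.
p = a·p₁ + b·p₂ ≈ (-0.862, -0.425, 0.276); φ = arcsin(p_z) ≈ 16.03°, λ = atan2(p_y, p_x) ≈ -153.74°.

≈ 16°N, 154°W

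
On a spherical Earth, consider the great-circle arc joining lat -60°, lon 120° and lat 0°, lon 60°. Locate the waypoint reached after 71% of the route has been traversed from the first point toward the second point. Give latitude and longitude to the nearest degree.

From cos δ = sin φ₁ sin φ₂ + cos φ₁ cos φ₂ cos Δλ, the central angle is δ ≈ 1.318 rad (75.5°).
Interpolate at f = 0.71 with slerp weights a = sin((1−f)δ)/sin δ ≈ 0.385, b = sin(fδ)/sin δ ≈ 0.832.
p = a·p₁ + b·p₂ ≈ (0.319, 0.887, -0.334); φ = arcsin(p_z) ≈ -19.49°, λ = atan2(p_y, p_x) ≈ 70.19°.

≈ lat -19°, lon 70°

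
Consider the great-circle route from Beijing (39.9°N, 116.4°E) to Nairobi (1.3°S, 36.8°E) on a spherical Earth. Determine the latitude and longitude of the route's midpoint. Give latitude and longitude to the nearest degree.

Write both endpoints as unit vectors p₁, p₂ with components (cos φ cos λ, cos φ sin λ, sin φ).
The central angle between the endpoints is δ = arccos(p₁·p₂) ≈ 1.447 rad (82.9°).
Interpolate at f = 1/2 with slerp weights a = sin((1−f)δ)/sin δ ≈ 0.667, b = sin(fδ)/sin δ ≈ 0.667.
p = a·p₁ + b·p₂ ≈ (0.306, 0.858, 0.413); φ = arcsin(p_z) ≈ 24.38°, λ = atan2(p_y, p_x) ≈ 70.34°.

≈ 24°N, 70°E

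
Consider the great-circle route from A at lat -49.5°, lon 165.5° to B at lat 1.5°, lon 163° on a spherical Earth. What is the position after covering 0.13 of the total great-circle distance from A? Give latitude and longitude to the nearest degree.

Convert each endpoint to a unit vector on the sphere (x = cos φ cos λ, y = cos φ sin λ, z = sin φ).
The central angle between the endpoints is δ = arccos(p₁·p₂) ≈ 0.891 rad (51.0°).
Interpolate at f = 0.13 with slerp weights a = sin((1−f)δ)/sin δ ≈ 0.900, b = sin(fδ)/sin δ ≈ 0.149.
p = a·p₁ + b·p₂ ≈ (-0.708, 0.190, -0.680); φ = arcsin(p_z) ≈ -42.87°, λ = atan2(p_y, p_x) ≈ 164.99°.

≈ lat -43°, lon 165°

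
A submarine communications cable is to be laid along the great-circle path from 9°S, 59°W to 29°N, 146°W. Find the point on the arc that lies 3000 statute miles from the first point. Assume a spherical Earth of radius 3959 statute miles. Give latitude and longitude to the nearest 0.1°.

≈ 12.5°N, 97.0°W

Write both endpoints as unit vectors p₁, p₂ with components (cos φ cos λ, cos φ sin λ, sin φ).
The central angle between the endpoints is δ = arccos(p₁·p₂) ≈ 1.601 rad (91.8°). The total great-circle distance is δ·R ≈ 1.601 × 3959 ≈ 6340 mi, so the target fraction is f = 3000/6340 ≈ 0.473.
Interpolate at f ≈ 0.473 with slerp weights a = sin((1−f)δ)/sin δ ≈ 0.747, b = sin(fδ)/sin δ ≈ 0.688.
p = a·p₁ + b·p₂ ≈ (-0.118, -0.969, 0.216); φ = arcsin(p_z) ≈ 12.50°, λ = atan2(p_y, p_x) ≈ -96.96°.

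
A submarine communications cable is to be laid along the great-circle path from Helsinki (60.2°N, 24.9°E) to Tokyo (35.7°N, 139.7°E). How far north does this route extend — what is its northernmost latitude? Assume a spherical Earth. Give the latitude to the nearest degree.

The great circle lies in the plane with unit normal n̂ = (p₁ × p₂)/|p₁ × p₂|.
Here n̂_z ≈ +0.389; the vertex latitude is φ_max = arccos|n̂_z| ≈ 67.1°.
Check via Clairaut: cos φ_max = |cos φ₁| · sin C = cos(60.2°)·sin(51.5°) ≈ 0.389, again giving ≈ 67.1°.

≈ 67°N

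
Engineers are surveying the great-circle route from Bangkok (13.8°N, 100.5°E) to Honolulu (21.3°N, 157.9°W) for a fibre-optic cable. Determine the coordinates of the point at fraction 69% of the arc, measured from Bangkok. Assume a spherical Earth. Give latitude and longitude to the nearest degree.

From cos δ = sin φ₁ sin φ₂ + cos φ₁ cos φ₂ cos Δλ, the central angle is δ ≈ 1.666 rad (95.5°).
Interpolate at f = 0.69 with slerp weights a = sin((1−f)δ)/sin δ ≈ 0.496, b = sin(fδ)/sin δ ≈ 0.917.
p = a·p₁ + b·p₂ ≈ (-0.879, 0.152, 0.451); φ = arcsin(p_z) ≈ 26.83°, λ = atan2(p_y, p_x) ≈ 170.17°.

≈ 27°N, 170°E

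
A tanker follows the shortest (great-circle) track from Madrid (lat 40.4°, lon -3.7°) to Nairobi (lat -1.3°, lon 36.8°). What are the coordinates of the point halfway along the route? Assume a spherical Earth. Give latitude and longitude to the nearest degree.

The haversine formula gives a central angle δ ≈ 0.971 rad (55.7°) between the endpoints.
Interpolate at f = 1/2 with slerp weights a = sin((1−f)δ)/sin δ ≈ 0.565, b = sin(fδ)/sin δ ≈ 0.565.
p = a·p₁ + b·p₂ ≈ (0.882, 0.311, 0.354); φ = arcsin(p_z) ≈ 20.71°, λ = atan2(p_y, p_x) ≈ 19.41°.

≈ lat 21°, lon 19°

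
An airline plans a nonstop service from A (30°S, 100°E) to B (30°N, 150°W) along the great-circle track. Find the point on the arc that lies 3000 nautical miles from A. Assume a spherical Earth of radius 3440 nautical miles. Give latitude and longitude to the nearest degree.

≈ (6°S, 147°E)

Convert each endpoint to a unit vector on the sphere (x = cos φ cos λ, y = cos φ sin λ, z = sin φ).
The central angle between the endpoints is δ = arccos(p₁·p₂) ≈ 2.102 rad (120.4°). The total great-circle distance is δ·R ≈ 2.102 × 3440 ≈ 7231 nmi, so the target fraction is f = 3000/7231 ≈ 0.415.
Interpolate at f ≈ 0.415 with slerp weights a = sin((1−f)δ)/sin δ ≈ 1.093, b = sin(fδ)/sin δ ≈ 0.888.
p = a·p₁ + b·p₂ ≈ (-0.830, 0.548, -0.103); φ = arcsin(p_z) ≈ -5.88°, λ = atan2(p_y, p_x) ≈ 146.59°.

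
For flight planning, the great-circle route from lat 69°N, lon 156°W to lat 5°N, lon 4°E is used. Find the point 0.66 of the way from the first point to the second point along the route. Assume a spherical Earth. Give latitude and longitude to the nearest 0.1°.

Write both endpoints as unit vectors p₁, p₂ with components (cos φ cos λ, cos φ sin λ, sin φ).
The central angle between the endpoints is δ = arccos(p₁·p₂) ≈ 1.828 rad (104.7°).
Interpolate at f = 0.66 with slerp weights a = sin((1−f)δ)/sin δ ≈ 0.602, b = sin(fδ)/sin δ ≈ 0.966.
p = a·p₁ + b·p₂ ≈ (0.763, -0.021, 0.646); φ = arcsin(p_z) ≈ 40.25°, λ = atan2(p_y, p_x) ≈ -1.55°.

≈ lat 40.3°N, lon 1.5°W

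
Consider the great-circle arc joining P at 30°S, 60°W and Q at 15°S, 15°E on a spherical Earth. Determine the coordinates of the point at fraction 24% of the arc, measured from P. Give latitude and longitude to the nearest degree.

The haversine formula gives a central angle δ ≈ 1.218 rad (69.8°) between the endpoints.
Interpolate at f = 0.24 with slerp weights a = sin((1−f)δ)/sin δ ≈ 0.851, b = sin(fδ)/sin δ ≈ 0.307.
p = a·p₁ + b·p₂ ≈ (0.655, -0.562, -0.505); φ = arcsin(p_z) ≈ -30.34°, λ = atan2(p_y, p_x) ≈ -40.61°.

≈ 30°S, 41°W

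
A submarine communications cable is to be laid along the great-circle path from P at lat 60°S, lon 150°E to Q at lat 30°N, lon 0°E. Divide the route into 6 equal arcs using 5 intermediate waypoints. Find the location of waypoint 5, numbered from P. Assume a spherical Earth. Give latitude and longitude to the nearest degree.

The haversine formula gives a central angle δ ≈ 2.512 rad (143.9°) between the endpoints.
Interpolate at f = 5/6 with slerp weights a = sin((1−f)δ)/sin δ ≈ 0.690, b = sin(fδ)/sin δ ≈ 1.471.
p = a·p₁ + b·p₂ ≈ (0.975, 0.172, 0.138); φ = arcsin(p_z) ≈ 7.94°, λ = atan2(p_y, p_x) ≈ 10.03°.

≈ lat 8°N, lon 10°E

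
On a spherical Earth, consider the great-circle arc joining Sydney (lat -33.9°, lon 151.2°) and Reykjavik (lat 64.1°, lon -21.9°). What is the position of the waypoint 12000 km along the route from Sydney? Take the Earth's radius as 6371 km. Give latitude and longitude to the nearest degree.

≈ lat 73°, lon 131°

The haversine formula gives a central angle δ ≈ 2.609 rad (149.5°) between the endpoints. The total great-circle distance is δ·R ≈ 2.609 × 6371 ≈ 16624 km, so the target fraction is f = 12000/16624 ≈ 0.722.
Interpolate at f ≈ 0.722 with slerp weights a = sin((1−f)δ)/sin δ ≈ 1.308, b = sin(fδ)/sin δ ≈ 1.875.
p = a·p₁ + b·p₂ ≈ (-0.191, 0.217, 0.957); φ = arcsin(p_z) ≈ 73.16°, λ = atan2(p_y, p_x) ≈ 131.35°.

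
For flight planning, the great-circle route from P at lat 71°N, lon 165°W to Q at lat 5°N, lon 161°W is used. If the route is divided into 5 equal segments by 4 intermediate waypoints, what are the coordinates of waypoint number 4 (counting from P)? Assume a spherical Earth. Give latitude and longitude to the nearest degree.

≈ lat 18°N, lon 161°W

Convert each endpoint to a unit vector on the sphere (x = cos φ cos λ, y = cos φ sin λ, z = sin φ).
The central angle between the endpoints is δ = arccos(p₁·p₂) ≈ 1.153 rad (66.0°).
Interpolate at f = 4/5 with slerp weights a = sin((1−f)δ)/sin δ ≈ 0.250, b = sin(fδ)/sin δ ≈ 0.872.
p = a·p₁ + b·p₂ ≈ (-0.900, -0.304, 0.312); φ = arcsin(p_z) ≈ 18.21°, λ = atan2(p_y, p_x) ≈ -161.34°.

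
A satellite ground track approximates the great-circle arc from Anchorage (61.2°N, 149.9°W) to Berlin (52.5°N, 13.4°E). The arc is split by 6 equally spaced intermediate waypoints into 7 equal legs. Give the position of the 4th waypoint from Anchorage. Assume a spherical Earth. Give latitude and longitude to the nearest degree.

Write both endpoints as unit vectors p₁, p₂ with components (cos φ cos λ, cos φ sin λ, sin φ).
The central angle between the endpoints is δ = arccos(p₁·p₂) ≈ 1.144 rad (65.5°).
Interpolate at f = 4/7 with slerp weights a = sin((1−f)δ)/sin δ ≈ 0.517, b = sin(fδ)/sin δ ≈ 0.668.
p = a·p₁ + b·p₂ ≈ (0.180, -0.031, 0.983); φ = arcsin(p_z) ≈ 79.48°, λ = atan2(p_y, p_x) ≈ -9.68°.

≈ 79°N, 10°W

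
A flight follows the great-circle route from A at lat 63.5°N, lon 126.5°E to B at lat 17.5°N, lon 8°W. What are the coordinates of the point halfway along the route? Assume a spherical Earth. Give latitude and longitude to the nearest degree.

Write both endpoints as unit vectors p₁, p₂ with components (cos φ cos λ, cos φ sin λ, sin φ).
The central angle between the endpoints is δ = arccos(p₁·p₂) ≈ 1.600 rad (91.7°).
Interpolate at f = 1/2 with slerp weights a = sin((1−f)δ)/sin δ ≈ 0.718, b = sin(fδ)/sin δ ≈ 0.718.
p = a·p₁ + b·p₂ ≈ (0.487, 0.162, 0.858); φ = arcsin(p_z) ≈ 59.10°, λ = atan2(p_y, p_x) ≈ 18.40°.

≈ lat 59°N, lon 18°E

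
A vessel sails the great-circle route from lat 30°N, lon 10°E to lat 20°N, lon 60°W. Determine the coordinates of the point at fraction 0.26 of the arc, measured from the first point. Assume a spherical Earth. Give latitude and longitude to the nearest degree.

From cos δ = sin φ₁ sin φ₂ + cos φ₁ cos φ₂ cos Δλ, the central angle is δ ≈ 1.105 rad (63.3°).
Interpolate at f = 0.26 with slerp weights a = sin((1−f)δ)/sin δ ≈ 0.817, b = sin(fδ)/sin δ ≈ 0.317.
p = a·p₁ + b·p₂ ≈ (0.845, -0.135, 0.517); φ = arcsin(p_z) ≈ 31.11°, λ = atan2(p_y, p_x) ≈ -9.09°.

≈ lat 31°N, lon 9°W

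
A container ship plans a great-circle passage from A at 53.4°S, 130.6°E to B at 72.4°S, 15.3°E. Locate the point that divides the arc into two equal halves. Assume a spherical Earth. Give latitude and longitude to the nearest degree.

≈ 73°S, 100°E

Convert each endpoint to a unit vector on the sphere (x = cos φ cos λ, y = cos φ sin λ, z = sin φ).
The central angle between the endpoints is δ = arccos(p₁·p₂) ≈ 0.812 rad (46.5°).
Interpolate at f = 1/2 with slerp weights a = sin((1−f)δ)/sin δ ≈ 0.544, b = sin(fδ)/sin δ ≈ 0.544.
p = a·p₁ + b·p₂ ≈ (-0.052, 0.290, -0.956); φ = arcsin(p_z) ≈ -72.87°, λ = atan2(p_y, p_x) ≈ 100.26°.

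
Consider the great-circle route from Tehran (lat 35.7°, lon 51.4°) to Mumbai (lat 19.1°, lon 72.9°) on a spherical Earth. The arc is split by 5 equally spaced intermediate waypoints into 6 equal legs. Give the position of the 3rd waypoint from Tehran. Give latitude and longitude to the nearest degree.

Write both endpoints as unit vectors p₁, p₂ with components (cos φ cos λ, cos φ sin λ, sin φ).
The central angle between the endpoints is δ = arccos(p₁·p₂) ≈ 0.440 rad (25.2°).
Interpolate at f = 3/6 with slerp weights a = sin((1−f)δ)/sin δ ≈ 0.512, b = sin(fδ)/sin δ ≈ 0.512.
p = a·p₁ + b·p₂ ≈ (0.402, 0.788, 0.467); φ = arcsin(p_z) ≈ 27.81°, λ = atan2(p_y, p_x) ≈ 62.97°.

≈ lat 28°, lon 63°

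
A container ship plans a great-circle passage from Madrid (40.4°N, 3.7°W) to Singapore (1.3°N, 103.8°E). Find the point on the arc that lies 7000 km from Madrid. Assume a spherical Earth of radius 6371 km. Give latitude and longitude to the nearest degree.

≈ 26°N, 72°E

Write both endpoints as unit vectors p₁, p₂ with components (cos φ cos λ, cos φ sin λ, sin φ).
The central angle between the endpoints is δ = arccos(p₁·p₂) ≈ 1.787 rad (102.4°). The total great-circle distance is δ·R ≈ 1.787 × 6371 ≈ 11383 km, so the target fraction is f = 7000/11383 ≈ 0.615.
Interpolate at f ≈ 0.615 with slerp weights a = sin((1−f)δ)/sin δ ≈ 0.650, b = sin(fδ)/sin δ ≈ 0.912.
p = a·p₁ + b·p₂ ≈ (0.277, 0.853, 0.442); φ = arcsin(p_z) ≈ 26.23°, λ = atan2(p_y, p_x) ≈ 72.04°.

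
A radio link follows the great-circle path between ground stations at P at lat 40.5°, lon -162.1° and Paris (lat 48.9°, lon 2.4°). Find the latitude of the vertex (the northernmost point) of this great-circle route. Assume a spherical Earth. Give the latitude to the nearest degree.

≈ 82°

The great circle lies in the plane with unit normal n̂ = (p₁ × p₂)/|p₁ × p₂|.
Here n̂_z ≈ +0.134; the vertex latitude is φ_max = arccos|n̂_z| ≈ 82.3°.
Check via Clairaut: cos φ_max = |cos φ₁| · sin C = cos(40.5°)·sin(10.1°) ≈ 0.134, again giving ≈ 82.3°.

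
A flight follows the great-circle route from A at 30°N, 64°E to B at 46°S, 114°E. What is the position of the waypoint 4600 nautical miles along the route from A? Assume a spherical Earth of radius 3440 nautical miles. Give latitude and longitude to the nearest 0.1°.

Convert each endpoint to a unit vector on the sphere (x = cos φ cos λ, y = cos φ sin λ, z = sin φ).
The central angle between the endpoints is δ = arccos(p₁·p₂) ≈ 1.544 rad (88.5°). The total great-circle distance is δ·R ≈ 1.544 × 3440 ≈ 5311 nmi, so the target fraction is f = 4600/5311 ≈ 0.866.
Interpolate at f ≈ 0.866 with slerp weights a = sin((1−f)δ)/sin δ ≈ 0.205, b = sin(fδ)/sin δ ≈ 0.973.
p = a·p₁ + b·p₂ ≈ (-0.197, 0.777, -0.597); φ = arcsin(p_z) ≈ -36.69°, λ = atan2(p_y, p_x) ≈ 104.23°.

≈ 36.7°S, 104.2°E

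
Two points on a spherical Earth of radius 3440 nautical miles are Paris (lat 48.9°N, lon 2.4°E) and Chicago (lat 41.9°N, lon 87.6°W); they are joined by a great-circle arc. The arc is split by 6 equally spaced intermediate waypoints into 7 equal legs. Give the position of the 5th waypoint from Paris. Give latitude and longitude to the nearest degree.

≈ lat 51°N, lon 67°W

Write both endpoints as unit vectors p₁, p₂ with components (cos φ cos λ, cos φ sin λ, sin φ).
The central angle between the endpoints is δ = arccos(p₁·p₂) ≈ 1.043 rad (59.8°).
Interpolate at f = 5/7 with slerp weights a = sin((1−f)δ)/sin δ ≈ 0.340, b = sin(fδ)/sin δ ≈ 0.785.
p = a·p₁ + b·p₂ ≈ (0.248, -0.574, 0.780); φ = arcsin(p_z) ≈ 51.29°, λ = atan2(p_y, p_x) ≈ -66.67°.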